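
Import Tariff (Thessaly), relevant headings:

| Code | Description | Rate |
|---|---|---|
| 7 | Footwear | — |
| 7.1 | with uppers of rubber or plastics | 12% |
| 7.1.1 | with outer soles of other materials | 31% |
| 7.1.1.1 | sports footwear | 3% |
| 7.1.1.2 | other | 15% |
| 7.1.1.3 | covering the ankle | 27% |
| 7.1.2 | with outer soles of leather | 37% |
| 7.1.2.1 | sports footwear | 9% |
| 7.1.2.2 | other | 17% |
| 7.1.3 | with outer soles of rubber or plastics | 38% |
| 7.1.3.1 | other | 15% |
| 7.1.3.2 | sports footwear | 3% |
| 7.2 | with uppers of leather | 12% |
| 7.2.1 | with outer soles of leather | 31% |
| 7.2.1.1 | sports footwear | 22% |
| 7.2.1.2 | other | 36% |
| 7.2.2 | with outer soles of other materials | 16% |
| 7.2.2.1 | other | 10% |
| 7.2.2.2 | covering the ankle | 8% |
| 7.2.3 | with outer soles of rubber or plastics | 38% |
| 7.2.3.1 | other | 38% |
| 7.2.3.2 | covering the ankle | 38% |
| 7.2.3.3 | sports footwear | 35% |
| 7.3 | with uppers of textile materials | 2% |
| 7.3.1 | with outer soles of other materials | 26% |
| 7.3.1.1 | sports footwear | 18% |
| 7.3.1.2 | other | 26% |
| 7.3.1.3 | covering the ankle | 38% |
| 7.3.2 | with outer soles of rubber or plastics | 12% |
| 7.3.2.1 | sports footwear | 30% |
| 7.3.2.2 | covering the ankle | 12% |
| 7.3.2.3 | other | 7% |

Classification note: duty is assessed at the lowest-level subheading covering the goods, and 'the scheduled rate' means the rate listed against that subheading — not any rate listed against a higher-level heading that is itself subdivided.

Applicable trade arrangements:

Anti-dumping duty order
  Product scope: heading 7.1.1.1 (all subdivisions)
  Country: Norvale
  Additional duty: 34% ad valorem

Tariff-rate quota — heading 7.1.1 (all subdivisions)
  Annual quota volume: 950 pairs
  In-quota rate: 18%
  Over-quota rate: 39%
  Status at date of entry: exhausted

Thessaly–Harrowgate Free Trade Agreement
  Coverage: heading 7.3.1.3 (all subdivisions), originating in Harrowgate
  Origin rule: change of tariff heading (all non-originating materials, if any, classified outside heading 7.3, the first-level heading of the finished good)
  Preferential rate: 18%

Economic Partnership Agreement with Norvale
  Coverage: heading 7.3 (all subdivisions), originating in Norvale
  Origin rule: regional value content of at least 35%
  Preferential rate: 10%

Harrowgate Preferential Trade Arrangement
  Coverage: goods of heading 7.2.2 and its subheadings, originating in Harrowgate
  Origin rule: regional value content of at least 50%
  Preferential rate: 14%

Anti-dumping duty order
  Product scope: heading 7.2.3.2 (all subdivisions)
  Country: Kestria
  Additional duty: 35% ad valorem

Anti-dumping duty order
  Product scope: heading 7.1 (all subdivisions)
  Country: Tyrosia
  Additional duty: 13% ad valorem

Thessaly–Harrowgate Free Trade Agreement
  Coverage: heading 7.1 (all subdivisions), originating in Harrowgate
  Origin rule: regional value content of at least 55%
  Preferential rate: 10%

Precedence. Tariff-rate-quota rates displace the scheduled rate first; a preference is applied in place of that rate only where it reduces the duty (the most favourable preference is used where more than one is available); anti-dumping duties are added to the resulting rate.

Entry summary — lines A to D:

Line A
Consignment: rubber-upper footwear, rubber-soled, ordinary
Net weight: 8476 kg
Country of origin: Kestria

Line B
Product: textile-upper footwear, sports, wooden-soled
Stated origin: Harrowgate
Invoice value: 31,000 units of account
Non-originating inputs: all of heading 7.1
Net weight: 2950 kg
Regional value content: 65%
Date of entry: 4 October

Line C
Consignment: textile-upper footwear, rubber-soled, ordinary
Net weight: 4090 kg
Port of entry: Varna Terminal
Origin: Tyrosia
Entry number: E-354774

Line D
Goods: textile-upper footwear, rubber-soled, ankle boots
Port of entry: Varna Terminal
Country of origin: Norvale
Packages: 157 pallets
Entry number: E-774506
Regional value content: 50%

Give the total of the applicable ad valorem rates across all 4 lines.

50%

Line A: rubber-upper → 7.1; rubber-soled → 7.1.3; ordinary → 7.1.3.1. Scheduled 15%. No special measure applies. → 15%.
Line B: textile-upper → 7.3; wooden-soled → 7.3.1; sports → 7.3.1.1. Scheduled 18%. Harrowgate agreement on 7.3.1.3: 7.3.1.1 not covered; Harrowgate agreement on 7.2.2: 7.3.1.1 not covered; Harrowgate agreement on 7.1: 7.3.1.1 not covered. → 18%.
Line C: textile-upper → 7.3; rubber-soled → 7.3.2; ordinary → 7.3.2.3. Scheduled 7%. No special measure applies. → 7%.
Line D: textile-upper → 7.3; rubber-soled → 7.3.2; ankle boots → 7.3.2.2. Scheduled 12%. Norvale agreement on 7.3: RVC ≥ 35% → 10% available; preferential 10%. → 10%.
Sum: 15% + 18% + 7% + 10% = 50%.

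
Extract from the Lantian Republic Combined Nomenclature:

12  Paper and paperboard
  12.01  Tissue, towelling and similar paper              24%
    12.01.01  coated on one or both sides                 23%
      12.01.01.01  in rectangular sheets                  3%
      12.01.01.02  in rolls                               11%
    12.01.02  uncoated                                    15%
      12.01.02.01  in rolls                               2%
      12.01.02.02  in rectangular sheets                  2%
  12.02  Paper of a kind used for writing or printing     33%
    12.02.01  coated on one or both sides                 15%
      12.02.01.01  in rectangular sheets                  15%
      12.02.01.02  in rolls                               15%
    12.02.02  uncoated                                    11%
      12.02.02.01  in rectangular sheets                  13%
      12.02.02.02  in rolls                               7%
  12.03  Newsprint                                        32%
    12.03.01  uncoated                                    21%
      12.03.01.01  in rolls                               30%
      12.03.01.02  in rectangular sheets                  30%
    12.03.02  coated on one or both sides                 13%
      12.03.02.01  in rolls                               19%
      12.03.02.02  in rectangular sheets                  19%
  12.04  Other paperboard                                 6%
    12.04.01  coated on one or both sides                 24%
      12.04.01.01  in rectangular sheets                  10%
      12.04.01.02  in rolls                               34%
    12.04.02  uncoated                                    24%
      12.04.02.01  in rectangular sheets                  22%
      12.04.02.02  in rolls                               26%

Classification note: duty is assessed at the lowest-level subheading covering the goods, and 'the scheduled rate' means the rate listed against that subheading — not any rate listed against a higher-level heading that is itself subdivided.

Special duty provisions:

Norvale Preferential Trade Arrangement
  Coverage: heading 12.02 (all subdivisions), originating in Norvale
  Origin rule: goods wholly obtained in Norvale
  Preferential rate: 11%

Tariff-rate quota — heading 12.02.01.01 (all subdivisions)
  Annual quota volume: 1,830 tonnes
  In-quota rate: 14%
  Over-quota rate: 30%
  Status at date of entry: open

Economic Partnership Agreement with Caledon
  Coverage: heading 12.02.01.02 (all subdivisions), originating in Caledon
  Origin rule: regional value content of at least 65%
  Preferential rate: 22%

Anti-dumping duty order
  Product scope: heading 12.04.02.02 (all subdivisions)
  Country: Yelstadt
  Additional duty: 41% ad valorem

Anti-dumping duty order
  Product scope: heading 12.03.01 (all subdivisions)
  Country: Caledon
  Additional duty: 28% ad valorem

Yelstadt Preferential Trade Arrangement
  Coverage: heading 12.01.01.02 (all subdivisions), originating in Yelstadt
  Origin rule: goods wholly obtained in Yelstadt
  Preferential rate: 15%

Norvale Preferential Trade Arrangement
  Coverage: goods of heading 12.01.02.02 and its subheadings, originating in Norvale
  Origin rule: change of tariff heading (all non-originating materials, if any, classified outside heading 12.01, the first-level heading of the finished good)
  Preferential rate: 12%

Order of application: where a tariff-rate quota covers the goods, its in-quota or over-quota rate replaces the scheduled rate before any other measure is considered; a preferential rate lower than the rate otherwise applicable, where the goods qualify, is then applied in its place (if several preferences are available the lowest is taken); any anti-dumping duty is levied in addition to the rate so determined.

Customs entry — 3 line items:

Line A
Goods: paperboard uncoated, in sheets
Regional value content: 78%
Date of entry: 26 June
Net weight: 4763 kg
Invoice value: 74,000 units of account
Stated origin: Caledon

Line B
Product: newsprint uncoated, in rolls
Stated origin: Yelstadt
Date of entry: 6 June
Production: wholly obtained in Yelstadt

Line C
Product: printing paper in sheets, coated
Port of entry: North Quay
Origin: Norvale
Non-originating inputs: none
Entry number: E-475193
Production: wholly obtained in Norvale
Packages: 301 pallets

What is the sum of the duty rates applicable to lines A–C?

Line A: paperboard → 12.04; uncoated → 12.04.02; in sheets → 12.04.02.01. Scheduled 22%. Caledon agreement on 12.02.01.02: 12.04.02.01 not covered. → 22%.
Line B: newsprint → 12.03; uncoated → 12.03.01; in rolls → 12.03.01.01. Scheduled 30%. Yelstadt agreement on 12.01.01.02: 12.03.01.01 not covered. → 30%.
Line C: printing paper → 12.02; coated → 12.02.01; in sheets → 12.02.01.01. Scheduled 15%. quota on 12.02.01.01 open → in-quota 14%; Norvale agreement on 12.02: wholly obtained → 11% available; Norvale agreement on 12.01.02.02: 12.02.01.01 not covered; preferential 11%. → 11%.
Sum: 22% + 30% + 11% = 63%.

63%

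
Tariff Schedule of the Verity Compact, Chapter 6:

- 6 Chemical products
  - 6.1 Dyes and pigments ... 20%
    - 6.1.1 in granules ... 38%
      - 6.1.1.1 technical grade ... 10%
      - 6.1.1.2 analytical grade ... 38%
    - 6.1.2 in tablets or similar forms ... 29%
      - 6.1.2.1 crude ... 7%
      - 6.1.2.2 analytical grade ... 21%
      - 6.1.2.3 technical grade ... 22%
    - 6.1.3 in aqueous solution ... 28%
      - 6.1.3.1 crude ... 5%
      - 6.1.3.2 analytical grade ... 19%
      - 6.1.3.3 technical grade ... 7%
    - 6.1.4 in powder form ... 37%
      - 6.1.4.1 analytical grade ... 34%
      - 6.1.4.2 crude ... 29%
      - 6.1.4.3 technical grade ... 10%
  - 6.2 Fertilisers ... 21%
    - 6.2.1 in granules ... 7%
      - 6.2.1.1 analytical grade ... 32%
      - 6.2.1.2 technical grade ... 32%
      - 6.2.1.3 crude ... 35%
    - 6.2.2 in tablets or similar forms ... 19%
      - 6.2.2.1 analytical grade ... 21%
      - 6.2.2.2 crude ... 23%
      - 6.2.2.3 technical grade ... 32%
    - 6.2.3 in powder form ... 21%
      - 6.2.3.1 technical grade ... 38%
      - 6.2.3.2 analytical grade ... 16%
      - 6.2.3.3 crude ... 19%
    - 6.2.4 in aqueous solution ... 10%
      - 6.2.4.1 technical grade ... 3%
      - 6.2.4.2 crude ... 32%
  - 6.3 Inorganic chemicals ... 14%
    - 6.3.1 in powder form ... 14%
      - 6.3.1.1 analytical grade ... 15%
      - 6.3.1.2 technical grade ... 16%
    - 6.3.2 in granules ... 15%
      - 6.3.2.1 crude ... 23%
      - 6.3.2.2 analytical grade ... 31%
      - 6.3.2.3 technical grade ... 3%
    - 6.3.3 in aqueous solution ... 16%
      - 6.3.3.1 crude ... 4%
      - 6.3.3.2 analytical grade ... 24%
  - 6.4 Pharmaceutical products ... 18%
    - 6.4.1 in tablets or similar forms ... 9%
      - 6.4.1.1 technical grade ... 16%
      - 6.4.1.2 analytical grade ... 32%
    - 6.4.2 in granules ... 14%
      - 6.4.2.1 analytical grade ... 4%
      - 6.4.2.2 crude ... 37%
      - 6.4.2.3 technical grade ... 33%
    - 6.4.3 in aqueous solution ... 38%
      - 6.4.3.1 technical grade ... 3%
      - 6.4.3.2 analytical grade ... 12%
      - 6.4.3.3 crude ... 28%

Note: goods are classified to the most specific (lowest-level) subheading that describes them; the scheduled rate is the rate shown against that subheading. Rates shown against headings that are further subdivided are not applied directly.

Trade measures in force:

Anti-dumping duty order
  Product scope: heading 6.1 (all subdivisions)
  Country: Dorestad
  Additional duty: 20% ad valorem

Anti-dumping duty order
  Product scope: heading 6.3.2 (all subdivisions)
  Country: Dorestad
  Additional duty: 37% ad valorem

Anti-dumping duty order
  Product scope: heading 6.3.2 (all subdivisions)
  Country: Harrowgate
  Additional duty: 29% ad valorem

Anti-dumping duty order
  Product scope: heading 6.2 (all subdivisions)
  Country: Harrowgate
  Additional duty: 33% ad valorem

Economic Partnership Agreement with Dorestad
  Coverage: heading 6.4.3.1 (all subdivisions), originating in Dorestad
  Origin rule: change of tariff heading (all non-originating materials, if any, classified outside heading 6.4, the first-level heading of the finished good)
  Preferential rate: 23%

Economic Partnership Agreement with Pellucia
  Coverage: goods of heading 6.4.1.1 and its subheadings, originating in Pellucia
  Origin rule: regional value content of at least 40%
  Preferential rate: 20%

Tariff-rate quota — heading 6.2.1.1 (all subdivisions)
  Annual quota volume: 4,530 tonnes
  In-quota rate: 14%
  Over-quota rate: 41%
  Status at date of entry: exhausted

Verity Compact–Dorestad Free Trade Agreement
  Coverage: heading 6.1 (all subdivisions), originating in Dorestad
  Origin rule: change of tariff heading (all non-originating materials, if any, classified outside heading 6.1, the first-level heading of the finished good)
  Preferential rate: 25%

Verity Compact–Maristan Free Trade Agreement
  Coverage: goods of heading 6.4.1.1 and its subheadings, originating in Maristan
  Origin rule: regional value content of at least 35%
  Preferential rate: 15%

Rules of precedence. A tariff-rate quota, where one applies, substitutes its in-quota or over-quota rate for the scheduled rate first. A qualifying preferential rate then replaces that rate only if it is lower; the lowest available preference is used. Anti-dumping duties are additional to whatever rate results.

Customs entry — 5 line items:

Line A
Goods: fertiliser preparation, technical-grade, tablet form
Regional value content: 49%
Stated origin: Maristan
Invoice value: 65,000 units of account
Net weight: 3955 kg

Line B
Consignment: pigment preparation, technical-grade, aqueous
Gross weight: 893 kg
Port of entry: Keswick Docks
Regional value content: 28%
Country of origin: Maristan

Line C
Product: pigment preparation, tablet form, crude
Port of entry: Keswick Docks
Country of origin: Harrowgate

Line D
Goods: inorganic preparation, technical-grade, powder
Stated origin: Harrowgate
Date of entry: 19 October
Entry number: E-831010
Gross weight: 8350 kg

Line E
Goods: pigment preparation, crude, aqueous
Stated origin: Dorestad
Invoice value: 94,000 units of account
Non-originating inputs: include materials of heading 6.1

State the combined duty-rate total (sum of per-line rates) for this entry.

Line A: fertiliser → 6.2; tablet form → 6.2.2; technical-grade → 6.2.2.3. Scheduled 32%. Maristan agreement on 6.4.1.1: 6.2.2.3 not covered. → 32%.
Line B: pigment → 6.1; aqueous → 6.1.3; technical-grade → 6.1.3.3. Scheduled 7%. Maristan agreement on 6.4.1.1: 6.1.3.3 not covered. → 7%.
Line C: pigment → 6.1; tablet form → 6.1.2; crude → 6.1.2.1. Scheduled 7%. No special measure applies. → 7%.
Line D: inorganic → 6.3; powder → 6.3.1; technical-grade → 6.3.1.2. Scheduled 16%. No special measure applies. → 16%.
Line E: pigment → 6.1; aqueous → 6.1.3; crude → 6.1.3.1. Scheduled 5%. Dorestad agreement on 6.4.3.1: 6.1.3.1 not covered; Dorestad agreement on 6.1: CTH not met; anti-dumping (Dorestad, 6.1): +20%; total 5% + 20% = 25%. → 25%.
Sum: 32% + 7% + 7% + 16% + 25% = 87%.

87%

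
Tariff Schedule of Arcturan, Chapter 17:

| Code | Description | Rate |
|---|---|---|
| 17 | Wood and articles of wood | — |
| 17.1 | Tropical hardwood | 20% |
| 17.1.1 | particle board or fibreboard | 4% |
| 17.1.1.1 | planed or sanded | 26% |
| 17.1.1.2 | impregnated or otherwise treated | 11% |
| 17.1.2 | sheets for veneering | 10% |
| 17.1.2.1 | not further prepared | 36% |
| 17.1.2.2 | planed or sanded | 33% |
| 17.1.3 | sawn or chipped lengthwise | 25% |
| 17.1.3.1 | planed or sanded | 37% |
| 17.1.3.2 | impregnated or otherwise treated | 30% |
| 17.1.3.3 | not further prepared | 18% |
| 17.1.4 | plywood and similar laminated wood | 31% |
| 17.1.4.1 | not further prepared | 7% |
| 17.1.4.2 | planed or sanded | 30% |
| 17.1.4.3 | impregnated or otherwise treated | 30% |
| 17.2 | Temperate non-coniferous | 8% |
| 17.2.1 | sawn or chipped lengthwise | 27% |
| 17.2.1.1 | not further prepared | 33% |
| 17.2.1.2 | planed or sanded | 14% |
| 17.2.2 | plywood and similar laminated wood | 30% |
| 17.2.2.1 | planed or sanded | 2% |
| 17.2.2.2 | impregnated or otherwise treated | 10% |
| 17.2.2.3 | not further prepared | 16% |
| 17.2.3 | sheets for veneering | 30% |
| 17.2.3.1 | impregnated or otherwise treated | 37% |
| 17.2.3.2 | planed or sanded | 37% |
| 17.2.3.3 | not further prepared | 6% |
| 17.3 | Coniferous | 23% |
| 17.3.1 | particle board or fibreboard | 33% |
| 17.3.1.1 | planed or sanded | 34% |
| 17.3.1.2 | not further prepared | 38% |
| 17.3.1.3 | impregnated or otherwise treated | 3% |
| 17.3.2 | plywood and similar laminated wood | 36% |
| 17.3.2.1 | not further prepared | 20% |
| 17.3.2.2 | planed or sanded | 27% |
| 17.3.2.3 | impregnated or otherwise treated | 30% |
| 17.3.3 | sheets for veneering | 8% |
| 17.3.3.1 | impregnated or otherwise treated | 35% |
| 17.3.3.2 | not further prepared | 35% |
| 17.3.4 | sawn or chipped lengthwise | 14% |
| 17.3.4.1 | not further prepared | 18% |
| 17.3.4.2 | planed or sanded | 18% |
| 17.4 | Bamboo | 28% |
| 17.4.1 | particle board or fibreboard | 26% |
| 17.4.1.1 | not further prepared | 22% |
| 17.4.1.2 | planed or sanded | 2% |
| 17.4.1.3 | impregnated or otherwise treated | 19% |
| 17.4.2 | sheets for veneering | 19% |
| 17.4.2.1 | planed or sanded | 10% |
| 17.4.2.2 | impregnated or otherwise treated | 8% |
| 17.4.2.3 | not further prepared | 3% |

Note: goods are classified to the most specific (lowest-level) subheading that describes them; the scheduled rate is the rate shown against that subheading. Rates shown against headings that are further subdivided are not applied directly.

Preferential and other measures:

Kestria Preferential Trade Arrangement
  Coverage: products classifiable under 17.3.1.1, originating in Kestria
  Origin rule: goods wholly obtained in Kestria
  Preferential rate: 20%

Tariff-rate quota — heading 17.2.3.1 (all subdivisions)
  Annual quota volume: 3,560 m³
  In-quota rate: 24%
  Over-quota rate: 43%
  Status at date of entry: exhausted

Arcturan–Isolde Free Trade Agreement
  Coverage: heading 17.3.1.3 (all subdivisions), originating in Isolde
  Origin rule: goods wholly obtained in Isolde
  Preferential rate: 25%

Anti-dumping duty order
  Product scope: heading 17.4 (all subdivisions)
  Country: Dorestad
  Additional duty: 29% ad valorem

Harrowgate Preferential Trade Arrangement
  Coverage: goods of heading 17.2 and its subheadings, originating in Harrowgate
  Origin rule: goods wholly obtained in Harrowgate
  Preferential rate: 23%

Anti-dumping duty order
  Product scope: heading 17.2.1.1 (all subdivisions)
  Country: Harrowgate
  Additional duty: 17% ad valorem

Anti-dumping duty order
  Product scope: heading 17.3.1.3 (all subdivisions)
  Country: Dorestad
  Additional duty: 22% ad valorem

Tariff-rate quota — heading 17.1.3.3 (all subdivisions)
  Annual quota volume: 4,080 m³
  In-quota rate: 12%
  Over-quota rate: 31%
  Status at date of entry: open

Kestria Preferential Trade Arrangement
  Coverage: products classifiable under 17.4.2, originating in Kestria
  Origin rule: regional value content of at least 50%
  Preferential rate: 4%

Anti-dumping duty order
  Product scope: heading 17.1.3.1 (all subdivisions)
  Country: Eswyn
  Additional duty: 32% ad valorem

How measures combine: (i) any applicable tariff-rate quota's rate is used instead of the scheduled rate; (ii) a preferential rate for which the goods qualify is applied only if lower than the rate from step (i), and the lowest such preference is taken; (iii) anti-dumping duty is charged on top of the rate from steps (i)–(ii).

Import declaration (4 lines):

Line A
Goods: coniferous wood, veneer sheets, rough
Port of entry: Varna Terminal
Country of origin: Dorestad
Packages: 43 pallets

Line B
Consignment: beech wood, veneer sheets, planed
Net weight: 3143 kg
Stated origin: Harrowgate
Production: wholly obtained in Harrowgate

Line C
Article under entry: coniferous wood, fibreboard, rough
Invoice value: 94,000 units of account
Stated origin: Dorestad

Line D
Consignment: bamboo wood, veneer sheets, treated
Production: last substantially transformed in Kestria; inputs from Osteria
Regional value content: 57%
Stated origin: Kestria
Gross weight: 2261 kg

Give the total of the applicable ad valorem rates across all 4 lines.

100%

Line A: coniferous → 17.3; veneer sheets → 17.3.3; rough → 17.3.3.2. Scheduled 35%. No special measure applies. → 35%.
Line B: beech → 17.2; veneer sheets → 17.2.3; planed → 17.2.3.2. Scheduled 37%. Harrowgate agreement on 17.2: wholly obtained → 23% available; preferential 23%. → 23%.
Line C: coniferous → 17.3; fibreboard → 17.3.1; rough → 17.3.1.2. Scheduled 38%. No special measure applies. → 38%.
Line D: bamboo → 17.4; veneer sheets → 17.4.2; treated → 17.4.2.2. Scheduled 8%. Kestria agreement on 17.3.1.1: 17.4.2.2 not covered; Kestria agreement on 17.4.2: RVC ≥ 50% → 4% available; preferential 4%. → 4%.
Sum: 35% + 23% + 38% + 4% = 100%.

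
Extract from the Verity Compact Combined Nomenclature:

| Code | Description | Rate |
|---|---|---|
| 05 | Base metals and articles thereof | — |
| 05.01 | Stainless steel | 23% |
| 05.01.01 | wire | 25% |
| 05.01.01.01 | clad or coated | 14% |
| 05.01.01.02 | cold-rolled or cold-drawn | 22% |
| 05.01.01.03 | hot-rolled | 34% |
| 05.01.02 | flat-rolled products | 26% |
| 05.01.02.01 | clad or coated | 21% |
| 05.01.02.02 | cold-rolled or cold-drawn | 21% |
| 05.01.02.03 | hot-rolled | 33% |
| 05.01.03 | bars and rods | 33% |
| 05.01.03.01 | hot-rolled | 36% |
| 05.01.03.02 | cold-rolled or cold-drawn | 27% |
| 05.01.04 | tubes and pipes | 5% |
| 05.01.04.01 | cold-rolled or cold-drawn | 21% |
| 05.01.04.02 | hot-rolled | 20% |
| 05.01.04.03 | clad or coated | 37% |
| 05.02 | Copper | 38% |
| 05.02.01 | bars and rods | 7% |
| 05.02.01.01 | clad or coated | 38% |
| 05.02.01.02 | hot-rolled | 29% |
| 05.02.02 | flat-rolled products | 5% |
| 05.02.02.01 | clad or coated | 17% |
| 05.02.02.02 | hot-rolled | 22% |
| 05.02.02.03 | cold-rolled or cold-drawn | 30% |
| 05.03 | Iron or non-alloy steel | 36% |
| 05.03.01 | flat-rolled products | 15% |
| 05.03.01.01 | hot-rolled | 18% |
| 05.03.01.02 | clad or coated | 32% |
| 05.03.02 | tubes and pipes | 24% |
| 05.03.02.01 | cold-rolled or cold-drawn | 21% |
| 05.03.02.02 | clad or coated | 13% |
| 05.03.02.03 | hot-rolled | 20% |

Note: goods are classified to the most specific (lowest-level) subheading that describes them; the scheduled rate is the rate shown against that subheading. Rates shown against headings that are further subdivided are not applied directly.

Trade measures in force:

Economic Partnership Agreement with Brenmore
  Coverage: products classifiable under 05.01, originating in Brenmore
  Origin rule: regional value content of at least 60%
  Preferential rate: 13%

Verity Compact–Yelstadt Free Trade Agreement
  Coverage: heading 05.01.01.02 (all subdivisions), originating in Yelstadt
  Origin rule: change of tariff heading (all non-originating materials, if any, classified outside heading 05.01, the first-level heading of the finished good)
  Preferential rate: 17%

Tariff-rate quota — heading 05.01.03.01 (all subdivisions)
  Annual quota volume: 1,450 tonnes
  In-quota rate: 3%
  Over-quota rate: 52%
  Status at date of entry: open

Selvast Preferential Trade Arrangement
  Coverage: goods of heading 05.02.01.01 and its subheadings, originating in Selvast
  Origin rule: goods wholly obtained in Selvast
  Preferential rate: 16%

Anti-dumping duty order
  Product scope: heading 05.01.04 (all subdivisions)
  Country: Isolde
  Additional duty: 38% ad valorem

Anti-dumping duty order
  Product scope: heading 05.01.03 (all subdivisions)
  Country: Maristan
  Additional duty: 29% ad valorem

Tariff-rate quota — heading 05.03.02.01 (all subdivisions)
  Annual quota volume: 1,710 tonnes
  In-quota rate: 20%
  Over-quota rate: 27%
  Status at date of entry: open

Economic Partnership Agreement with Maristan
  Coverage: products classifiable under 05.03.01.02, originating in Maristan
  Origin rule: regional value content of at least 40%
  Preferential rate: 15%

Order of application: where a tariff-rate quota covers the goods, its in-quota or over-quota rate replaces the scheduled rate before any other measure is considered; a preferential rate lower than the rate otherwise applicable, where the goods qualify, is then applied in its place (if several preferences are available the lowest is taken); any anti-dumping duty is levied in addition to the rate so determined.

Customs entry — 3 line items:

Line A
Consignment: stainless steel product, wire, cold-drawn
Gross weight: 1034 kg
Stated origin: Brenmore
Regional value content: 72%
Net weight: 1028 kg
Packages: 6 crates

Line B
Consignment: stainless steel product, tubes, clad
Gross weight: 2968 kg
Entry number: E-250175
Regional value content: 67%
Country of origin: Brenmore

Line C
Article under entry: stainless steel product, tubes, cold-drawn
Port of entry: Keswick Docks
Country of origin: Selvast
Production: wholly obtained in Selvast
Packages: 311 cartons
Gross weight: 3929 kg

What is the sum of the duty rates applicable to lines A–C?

Line A: stainless steel → 05.01; wire → 05.01.01; cold-drawn → 05.01.01.02. Scheduled 22%. Brenmore agreement on 05.01: RVC ≥ 60% → 13% available; preferential 13%. → 13%.
Line B: stainless steel → 05.01; tubes → 05.01.04; clad → 05.01.04.03. Scheduled 37%. Brenmore agreement on 05.01: RVC ≥ 60% → 13% available; preferential 13%. → 13%.
Line C: stainless steel → 05.01; tubes → 05.01.04; cold-drawn → 05.01.04.01. Scheduled 21%. Selvast agreement on 05.02.01.01: 05.01.04.01 not covered. → 21%.
Sum: 13% + 13% + 21% = 47%.

47%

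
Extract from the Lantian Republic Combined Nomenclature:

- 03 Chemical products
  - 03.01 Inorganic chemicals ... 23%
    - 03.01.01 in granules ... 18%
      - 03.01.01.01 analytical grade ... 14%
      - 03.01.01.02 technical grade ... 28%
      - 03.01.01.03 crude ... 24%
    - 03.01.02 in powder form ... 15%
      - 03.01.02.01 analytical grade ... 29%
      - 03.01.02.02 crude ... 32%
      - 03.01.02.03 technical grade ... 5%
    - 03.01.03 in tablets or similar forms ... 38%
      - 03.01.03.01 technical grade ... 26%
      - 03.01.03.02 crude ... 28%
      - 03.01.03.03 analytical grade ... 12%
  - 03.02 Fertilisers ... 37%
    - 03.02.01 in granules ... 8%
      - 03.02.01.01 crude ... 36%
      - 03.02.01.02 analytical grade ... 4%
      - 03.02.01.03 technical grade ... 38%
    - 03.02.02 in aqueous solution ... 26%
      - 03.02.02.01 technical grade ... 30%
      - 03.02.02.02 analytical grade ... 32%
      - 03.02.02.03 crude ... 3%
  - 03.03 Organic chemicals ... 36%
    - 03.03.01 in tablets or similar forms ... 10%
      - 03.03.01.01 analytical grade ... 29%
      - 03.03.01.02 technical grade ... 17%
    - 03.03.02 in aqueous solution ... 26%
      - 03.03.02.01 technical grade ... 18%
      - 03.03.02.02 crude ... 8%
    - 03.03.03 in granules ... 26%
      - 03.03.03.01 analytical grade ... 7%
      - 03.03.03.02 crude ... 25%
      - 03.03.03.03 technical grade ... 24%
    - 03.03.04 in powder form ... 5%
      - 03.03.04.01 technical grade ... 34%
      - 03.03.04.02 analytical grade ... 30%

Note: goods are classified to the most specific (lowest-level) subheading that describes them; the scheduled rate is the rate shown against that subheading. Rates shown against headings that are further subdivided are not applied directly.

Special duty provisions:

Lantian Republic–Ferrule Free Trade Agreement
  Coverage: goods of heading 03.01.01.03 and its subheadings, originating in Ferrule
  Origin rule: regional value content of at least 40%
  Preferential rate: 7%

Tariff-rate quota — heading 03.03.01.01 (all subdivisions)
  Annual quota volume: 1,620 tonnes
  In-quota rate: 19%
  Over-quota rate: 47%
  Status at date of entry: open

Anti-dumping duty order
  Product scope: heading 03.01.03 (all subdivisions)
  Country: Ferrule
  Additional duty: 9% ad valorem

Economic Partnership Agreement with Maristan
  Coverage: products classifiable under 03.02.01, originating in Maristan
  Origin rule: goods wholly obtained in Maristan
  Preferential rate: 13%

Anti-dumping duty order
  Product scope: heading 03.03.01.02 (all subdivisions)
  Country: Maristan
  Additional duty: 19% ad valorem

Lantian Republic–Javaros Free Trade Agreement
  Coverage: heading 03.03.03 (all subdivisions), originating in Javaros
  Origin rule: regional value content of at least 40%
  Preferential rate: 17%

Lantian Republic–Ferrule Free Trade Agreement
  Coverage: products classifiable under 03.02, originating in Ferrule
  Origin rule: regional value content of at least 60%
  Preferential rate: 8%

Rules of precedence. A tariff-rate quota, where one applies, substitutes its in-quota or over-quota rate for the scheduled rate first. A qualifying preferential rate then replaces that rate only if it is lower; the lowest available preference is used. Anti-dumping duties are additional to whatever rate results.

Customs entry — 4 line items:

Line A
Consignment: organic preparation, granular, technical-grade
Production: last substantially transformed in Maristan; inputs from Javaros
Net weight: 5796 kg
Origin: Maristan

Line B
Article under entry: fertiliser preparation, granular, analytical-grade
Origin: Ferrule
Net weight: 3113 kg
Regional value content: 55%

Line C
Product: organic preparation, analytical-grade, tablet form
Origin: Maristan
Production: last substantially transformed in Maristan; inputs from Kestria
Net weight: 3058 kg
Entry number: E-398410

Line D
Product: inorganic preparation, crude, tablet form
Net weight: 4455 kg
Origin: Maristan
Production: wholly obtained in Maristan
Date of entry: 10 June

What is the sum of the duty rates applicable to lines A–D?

Line A: organic → 03.03; granular → 03.03.03; technical-grade → 03.03.03.03. Scheduled 24%. Maristan agreement on 03.02.01: 03.03.03.03 not covered. → 24%.
Line B: fertiliser → 03.02; granular → 03.02.01; analytical-grade → 03.02.01.02. Scheduled 4%. Ferrule agreement on 03.01.01.03: 03.02.01.02 not covered; Ferrule agreement on 03.02: RVC < 60%. → 4%.
Line C: organic → 03.03; tablet form → 03.03.01; analytical-grade → 03.03.01.01. Scheduled 29%. quota on 03.03.01.01 open → in-quota 19%; Maristan agreement on 03.02.01: 03.03.01.01 not covered. → 19%.
Line D: inorganic → 03.01; tablet form → 03.01.03; crude → 03.01.03.02. Scheduled 28%. Maristan agreement on 03.02.01: 03.01.03.02 not covered. → 28%.
Sum: 24% + 4% + 19% + 28% = 75%.

75%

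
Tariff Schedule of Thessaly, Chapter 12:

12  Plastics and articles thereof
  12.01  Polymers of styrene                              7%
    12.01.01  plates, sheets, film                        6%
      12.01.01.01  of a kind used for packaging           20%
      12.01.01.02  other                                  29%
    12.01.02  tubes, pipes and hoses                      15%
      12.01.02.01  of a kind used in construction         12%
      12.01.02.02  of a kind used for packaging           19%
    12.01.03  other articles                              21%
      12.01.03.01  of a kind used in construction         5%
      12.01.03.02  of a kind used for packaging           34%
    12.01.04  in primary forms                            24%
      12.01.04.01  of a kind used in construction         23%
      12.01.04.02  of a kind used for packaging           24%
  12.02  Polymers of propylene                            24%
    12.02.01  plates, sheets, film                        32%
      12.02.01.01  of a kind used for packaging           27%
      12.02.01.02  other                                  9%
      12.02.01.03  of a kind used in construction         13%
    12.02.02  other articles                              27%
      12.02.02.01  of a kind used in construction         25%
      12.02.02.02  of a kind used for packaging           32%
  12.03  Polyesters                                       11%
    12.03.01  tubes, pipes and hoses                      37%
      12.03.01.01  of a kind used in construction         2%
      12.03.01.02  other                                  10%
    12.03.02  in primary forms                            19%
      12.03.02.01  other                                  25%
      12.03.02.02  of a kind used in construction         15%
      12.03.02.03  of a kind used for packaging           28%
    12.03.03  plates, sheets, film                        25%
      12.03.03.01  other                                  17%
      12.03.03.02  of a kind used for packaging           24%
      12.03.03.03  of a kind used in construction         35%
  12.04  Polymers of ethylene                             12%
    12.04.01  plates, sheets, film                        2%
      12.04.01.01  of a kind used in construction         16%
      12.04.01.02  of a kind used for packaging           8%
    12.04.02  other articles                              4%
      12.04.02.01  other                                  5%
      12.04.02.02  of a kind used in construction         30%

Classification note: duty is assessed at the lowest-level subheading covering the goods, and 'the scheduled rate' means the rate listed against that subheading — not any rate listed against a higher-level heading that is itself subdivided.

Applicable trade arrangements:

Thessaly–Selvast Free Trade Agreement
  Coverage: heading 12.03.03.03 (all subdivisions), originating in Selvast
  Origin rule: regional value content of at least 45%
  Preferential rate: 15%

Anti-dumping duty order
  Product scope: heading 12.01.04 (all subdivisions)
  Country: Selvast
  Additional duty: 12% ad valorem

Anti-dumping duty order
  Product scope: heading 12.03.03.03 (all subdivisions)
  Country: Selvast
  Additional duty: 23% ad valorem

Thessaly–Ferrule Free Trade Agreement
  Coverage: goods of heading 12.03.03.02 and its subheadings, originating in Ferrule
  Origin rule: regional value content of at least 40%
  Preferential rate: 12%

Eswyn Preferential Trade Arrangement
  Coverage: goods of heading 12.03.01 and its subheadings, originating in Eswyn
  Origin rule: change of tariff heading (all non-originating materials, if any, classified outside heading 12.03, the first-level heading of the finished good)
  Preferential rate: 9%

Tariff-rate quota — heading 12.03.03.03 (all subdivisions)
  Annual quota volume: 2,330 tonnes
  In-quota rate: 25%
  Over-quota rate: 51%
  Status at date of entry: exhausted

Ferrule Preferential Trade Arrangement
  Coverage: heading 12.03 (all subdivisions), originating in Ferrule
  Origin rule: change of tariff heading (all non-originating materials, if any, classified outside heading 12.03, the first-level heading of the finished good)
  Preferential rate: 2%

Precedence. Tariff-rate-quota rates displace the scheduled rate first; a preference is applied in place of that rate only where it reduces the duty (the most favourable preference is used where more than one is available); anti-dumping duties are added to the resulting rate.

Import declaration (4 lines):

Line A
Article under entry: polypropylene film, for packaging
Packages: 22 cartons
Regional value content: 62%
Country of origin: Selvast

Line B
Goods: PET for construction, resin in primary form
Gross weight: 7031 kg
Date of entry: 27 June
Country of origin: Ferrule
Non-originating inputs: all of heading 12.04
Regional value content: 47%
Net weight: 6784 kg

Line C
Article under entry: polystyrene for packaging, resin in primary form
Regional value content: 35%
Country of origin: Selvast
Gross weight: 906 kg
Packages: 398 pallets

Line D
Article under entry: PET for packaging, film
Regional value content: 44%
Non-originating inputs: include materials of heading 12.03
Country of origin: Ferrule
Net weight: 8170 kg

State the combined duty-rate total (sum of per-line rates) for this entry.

Line A: polypropylene → 12.02; film → 12.02.01; for packaging → 12.02.01.01. Scheduled 27%. Selvast agreement on 12.03.03.03: 12.02.01.01 not covered. → 27%.
Line B: PET → 12.03; resin in primary form → 12.03.02; for construction → 12.03.02.02. Scheduled 15%. Ferrule agreement on 12.03.03.02: 12.03.02.02 not covered; Ferrule agreement on 12.03: CTH met → 2% available; preferential 2%. → 2%.
Line C: polystyrene → 12.01; resin in primary form → 12.01.04; for packaging → 12.01.04.02. Scheduled 24%. Selvast agreement on 12.03.03.03: 12.01.04.02 not covered; anti-dumping (Selvast, 12.01.04): +12%; total 24% + 12% = 36%. → 36%.
Line D: PET → 12.03; film → 12.03.03; for packaging → 12.03.03.02. Scheduled 24%. Ferrule agreement on 12.03.03.02: RVC ≥ 40% → 12% available; Ferrule agreement on 12.03: CTH not met; preferential 12%. → 12%.
Sum: 27% + 2% + 36% + 12% = 77%.

77%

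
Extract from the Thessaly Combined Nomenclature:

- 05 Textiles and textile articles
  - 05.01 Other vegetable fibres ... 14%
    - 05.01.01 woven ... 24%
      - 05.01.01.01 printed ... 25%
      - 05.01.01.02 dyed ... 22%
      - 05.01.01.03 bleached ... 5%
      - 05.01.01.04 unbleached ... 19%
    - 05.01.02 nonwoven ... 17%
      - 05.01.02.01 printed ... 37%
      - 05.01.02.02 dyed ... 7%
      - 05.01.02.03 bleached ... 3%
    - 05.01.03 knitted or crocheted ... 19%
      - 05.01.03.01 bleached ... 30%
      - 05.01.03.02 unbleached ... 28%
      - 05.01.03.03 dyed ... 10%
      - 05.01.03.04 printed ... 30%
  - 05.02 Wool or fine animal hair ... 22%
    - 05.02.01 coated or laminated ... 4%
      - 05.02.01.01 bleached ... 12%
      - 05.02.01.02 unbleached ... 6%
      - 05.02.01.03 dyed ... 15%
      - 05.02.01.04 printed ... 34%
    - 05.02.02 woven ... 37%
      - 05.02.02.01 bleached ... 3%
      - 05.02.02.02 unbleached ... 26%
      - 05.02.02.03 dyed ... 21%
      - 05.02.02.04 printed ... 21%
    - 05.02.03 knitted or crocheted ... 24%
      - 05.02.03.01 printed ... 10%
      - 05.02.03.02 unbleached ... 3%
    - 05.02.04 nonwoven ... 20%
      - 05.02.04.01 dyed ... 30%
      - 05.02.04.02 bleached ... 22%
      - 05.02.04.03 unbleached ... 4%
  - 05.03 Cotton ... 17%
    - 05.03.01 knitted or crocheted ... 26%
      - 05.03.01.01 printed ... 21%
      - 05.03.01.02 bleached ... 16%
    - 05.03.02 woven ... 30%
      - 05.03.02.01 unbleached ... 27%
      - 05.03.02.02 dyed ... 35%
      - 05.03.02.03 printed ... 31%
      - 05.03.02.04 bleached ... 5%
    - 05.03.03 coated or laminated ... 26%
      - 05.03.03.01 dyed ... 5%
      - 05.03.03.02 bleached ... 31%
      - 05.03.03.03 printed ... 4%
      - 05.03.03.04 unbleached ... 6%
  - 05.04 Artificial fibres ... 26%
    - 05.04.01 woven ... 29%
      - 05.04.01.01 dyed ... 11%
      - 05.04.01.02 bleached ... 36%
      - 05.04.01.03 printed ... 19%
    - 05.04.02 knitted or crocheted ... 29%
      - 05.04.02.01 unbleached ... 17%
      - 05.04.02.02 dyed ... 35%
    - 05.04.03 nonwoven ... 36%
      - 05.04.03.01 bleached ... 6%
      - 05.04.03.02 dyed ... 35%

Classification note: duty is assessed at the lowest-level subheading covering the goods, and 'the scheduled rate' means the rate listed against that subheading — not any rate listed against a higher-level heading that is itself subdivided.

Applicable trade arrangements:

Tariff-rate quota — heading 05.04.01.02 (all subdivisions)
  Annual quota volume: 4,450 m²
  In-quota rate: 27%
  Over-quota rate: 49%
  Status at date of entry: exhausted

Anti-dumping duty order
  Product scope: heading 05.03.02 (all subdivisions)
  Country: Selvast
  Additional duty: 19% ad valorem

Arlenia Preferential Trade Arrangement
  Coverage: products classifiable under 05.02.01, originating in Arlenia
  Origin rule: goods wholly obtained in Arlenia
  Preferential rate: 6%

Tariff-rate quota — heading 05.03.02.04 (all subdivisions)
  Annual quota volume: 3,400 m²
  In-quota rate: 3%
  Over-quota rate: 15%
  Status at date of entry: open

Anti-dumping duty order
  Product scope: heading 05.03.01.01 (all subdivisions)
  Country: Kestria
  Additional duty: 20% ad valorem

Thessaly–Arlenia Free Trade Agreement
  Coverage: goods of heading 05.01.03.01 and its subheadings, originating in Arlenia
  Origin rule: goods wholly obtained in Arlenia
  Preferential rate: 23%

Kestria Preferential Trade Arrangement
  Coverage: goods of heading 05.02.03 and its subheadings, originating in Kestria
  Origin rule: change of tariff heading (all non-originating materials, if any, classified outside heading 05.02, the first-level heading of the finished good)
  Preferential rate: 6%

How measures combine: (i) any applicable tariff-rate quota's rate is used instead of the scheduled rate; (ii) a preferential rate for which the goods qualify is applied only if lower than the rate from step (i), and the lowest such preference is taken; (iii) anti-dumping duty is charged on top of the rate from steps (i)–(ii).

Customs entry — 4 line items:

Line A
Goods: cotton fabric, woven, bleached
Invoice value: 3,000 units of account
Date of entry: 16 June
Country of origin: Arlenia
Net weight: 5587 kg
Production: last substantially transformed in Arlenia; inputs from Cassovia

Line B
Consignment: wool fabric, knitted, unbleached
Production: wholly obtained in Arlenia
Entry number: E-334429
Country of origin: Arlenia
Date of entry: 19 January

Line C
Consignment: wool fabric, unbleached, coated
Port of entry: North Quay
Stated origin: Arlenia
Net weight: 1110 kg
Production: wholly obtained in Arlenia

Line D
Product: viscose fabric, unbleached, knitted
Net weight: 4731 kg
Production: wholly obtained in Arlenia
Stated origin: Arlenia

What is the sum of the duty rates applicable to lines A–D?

29%

Line A: cotton → 05.03; woven → 05.03.02; bleached → 05.03.02.04. Scheduled 5%. quota on 05.03.02.04 open → in-quota 3%; Arlenia agreement on 05.02.01: 05.03.02.04 not covered; Arlenia agreement on 05.01.03.01: 05.03.02.04 not covered. → 3%.
Line B: wool → 05.02; knitted → 05.02.03; unbleached → 05.02.03.02. Scheduled 3%. Arlenia agreement on 05.02.01: 05.02.03.02 not covered; Arlenia agreement on 05.01.03.01: 05.02.03.02 not covered. → 3%.
Line C: wool → 05.02; coated → 05.02.01; unbleached → 05.02.01.02. Scheduled 6%. Arlenia agreement on 05.02.01: wholly obtained → 6% available; Arlenia agreement on 05.01.03.01: 05.02.01.02 not covered; preference 6% not lower than 6% → no reduction. → 6%.
Line D: viscose → 05.04; knitted → 05.04.02; unbleached → 05.04.02.01. Scheduled 17%. Arlenia agreement on 05.02.01: 05.04.02.01 not covered; Arlenia agreement on 05.01.03.01: 05.04.02.01 not covered. → 17%.
Sum: 3% + 3% + 6% + 17% = 29%.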